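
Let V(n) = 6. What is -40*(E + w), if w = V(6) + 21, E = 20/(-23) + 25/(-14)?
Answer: -156780/161 ≈ -973.79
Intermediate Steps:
E = -855/322 (E = 20*(-1/23) + 25*(-1/14) = -20/23 - 25/14 = -855/322 ≈ -2.6553)
w = 27 (w = 6 + 21 = 27)
-40*(E + w) = -40*(-855/322 + 27) = -40*7839/322 = -156780/161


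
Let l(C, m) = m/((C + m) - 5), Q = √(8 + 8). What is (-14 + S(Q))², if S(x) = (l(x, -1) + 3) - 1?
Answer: 529/4 ≈ 132.25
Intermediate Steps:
Q = 4 (Q = √16 = 4)
l(C, m) = m/(-5 + C + m)
S(x) = 2 - 1/(-6 + x) (S(x) = (-1/(-5 + x - 1) + 3) - 1 = (-1/(-6 + x) + 3) - 1 = (3 - 1/(-6 + x)) - 1 = 2 - 1/(-6 + x))
(-14 + S(Q))² = (-14 + (-13 + 2*4)/(-6 + 4))² = (-14 + (-13 + 8)/(-2))² = (-14 - ½*(-5))² = (-14 + 5/2)² = (-23/2)² = 529/4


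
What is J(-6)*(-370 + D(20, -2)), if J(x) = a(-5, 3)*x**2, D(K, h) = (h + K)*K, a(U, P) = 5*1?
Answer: -1800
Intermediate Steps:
a(U, P) = 5
D(K, h) = K*(K + h) (D(K, h) = (K + h)*K = K*(K + h))
J(x) = 5*x**2
J(-6)*(-370 + D(20, -2)) = (5*(-6)**2)*(-370 + 20*(20 - 2)) = (5*36)*(-370 + 20*18) = 180*(-370 + 360) = 180*(-10) = -1800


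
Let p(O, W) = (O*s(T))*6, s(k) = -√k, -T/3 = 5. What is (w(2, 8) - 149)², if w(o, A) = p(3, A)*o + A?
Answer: 441 + 10152*I*√15 ≈ 441.0 + 39319.0*I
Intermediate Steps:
T = -15 (T = -3*5 = -15)
p(O, W) = -6*I*O*√15 (p(O, W) = (O*(-√(-15)))*6 = (O*(-I*√15))*6 = -I*O*√15*6 = -6*I*O*√15)
w(o, A) = A - 18*I*o*√15 (w(o, A) = (-6*I*3*√15)*o + A = (-18*I*√15)*o + A = -18*I*o*√15 + A = A - 18*I*o*√15)
(w(2, 8) - 149)² = ((8 - 18*I*2*√15) - 149)² = ((8 - 36*I*√15) - 149)² = (-141 - 36*I*√15)²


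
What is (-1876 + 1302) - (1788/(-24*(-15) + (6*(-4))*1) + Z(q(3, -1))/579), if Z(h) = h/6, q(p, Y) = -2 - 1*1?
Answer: -9391945/16212 ≈ -579.32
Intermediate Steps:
q(p, Y) = -3 (q(p, Y) = -2 - 1 = -3)
Z(h) = h/6 (Z(h) = h*(⅙) = h/6)
(-1876 + 1302) - (1788/(-24*(-15) + (6*(-4))*1) + Z(q(3, -1))/579) = (-1876 + 1302) - (1788/(-24*(-15) + (6*(-4))*1) + ((⅙)*(-3))/579) = -574 - (1788/(360 - 24*1) - ½*1/579) = -574 - (1788/(360 - 24) - 1/1158) = -574 - (1788/336 - 1/1158) = -574 - (1788*(1/336) - 1/1158) = -574 - (149/28 - 1/1158) = -574 - 1*86257/16212 = -574 - 86257/16212 = -9391945/16212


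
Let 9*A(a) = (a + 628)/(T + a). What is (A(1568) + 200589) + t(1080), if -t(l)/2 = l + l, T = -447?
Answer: 220017793/1121 ≈ 1.9627e+5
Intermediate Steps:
t(l) = -4*l (t(l) = -2*(l + l) = -4*l)
A(a) = (628 + a)/(9*(-447 + a)) (A(a) = ((a + 628)/(-447 + a))/9 = ((628 + a)/(-447 + a))/9 = (628 + a)/(9*(-447 + a)))
(A(1568) + 200589) + t(1080) = ((628 + 1568)/(9*(-447 + 1568)) + 200589) - 4*1080 = ((⅑)*2196/1121 + 200589) - 4320 = ((⅑)*(1/1121)*2196 + 200589) - 4320 = (244/1121 + 200589) - 4320 = 224860513/1121 - 4320 = 220017793/1121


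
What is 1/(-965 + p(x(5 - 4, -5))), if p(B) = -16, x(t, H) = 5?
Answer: -1/981 ≈ -0.0010194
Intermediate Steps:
1/(-965 + p(x(5 - 4, -5))) = 1/(-965 - 16) = 1/(-981) = -1/981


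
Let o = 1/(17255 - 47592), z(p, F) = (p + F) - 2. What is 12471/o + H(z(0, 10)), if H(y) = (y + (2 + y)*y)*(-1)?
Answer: -378332815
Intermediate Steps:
z(p, F) = -2 + F + p (z(p, F) = (F + p) - 2 = -2 + F + p)
o = -1/30337 (o = 1/(-30337) = -1/30337 ≈ -3.2963e-5)
H(y) = -y - y*(2 + y) (H(y) = (y + y*(2 + y))*(-1) = -y - y*(2 + y))
12471/o + H(z(0, 10)) = 12471/(-1/30337) - (-2 + 10 + 0)*(3 + (-2 + 10 + 0)) = 12471*(-30337) - 1*8*(3 + 8) = -378332727 - 1*8*11 = -378332727 - 88 = -378332815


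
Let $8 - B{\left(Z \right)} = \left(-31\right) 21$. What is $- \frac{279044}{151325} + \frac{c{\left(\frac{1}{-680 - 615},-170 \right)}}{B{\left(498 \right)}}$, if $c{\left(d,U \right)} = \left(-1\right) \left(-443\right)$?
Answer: $- \frac{116853021}{99723175} \approx -1.1718$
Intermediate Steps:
$B{\left(Z \right)} = 659$ ($B{\left(Z \right)} = 8 - \left(-31\right) 21 = 8 - -651 = 8 + 651 = 659$)
$c{\left(d,U \right)} = 443$
$- \frac{279044}{151325} + \frac{c{\left(\frac{1}{-680 - 615},-170 \right)}}{B{\left(498 \right)}} = - \frac{279044}{151325} + \frac{443}{659} = - \frac{116853021}{99723175}$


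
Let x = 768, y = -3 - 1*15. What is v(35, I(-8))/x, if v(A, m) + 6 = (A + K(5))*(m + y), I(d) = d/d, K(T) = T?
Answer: -343/384 ≈ -0.89323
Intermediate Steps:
y = -18 (y = -3 - 15 = -18)
I(d) = 1
v(A, m) = -6 + (-18 + m)*(5 + A) (v(A, m) = -6 + (A + 5)*(m - 18) = -6 + (5 + A)*(-18 + m) = -6 + (-18 + m)*(5 + A))
v(35, I(-8))/x = (-96 - 18*35 + 5*1 + 35*1)/768 = (-96 - 630 + 5 + 35)*(1/768) = -686*1/768 = -343/384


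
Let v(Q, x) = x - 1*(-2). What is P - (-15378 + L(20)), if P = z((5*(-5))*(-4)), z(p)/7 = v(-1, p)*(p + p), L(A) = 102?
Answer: 158076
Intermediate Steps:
v(Q, x) = 2 + x (v(Q, x) = x + 2 = 2 + x)
z(p) = 14*p*(2 + p) (z(p) = 7*((2 + p)*(p + p)) = 7*((2 + p)*(2*p)) = 7*(2*p*(2 + p)) = 14*p*(2 + p))
P = 142800 (P = 14*((5*(-5))*(-4))*(2 + (5*(-5))*(-4)) = 14*(-25*(-4))*(2 - 25*(-4)) = 14*100*(2 + 100) = 14*100*102 = 142800)
P - (-15378 + L(20)) = 142800 - (-15378 + 102) = 142800 - 1*(-15276) = 142800 + 15276 = 158076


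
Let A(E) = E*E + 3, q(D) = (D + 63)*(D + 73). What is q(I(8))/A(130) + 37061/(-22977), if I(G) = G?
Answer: -494301356/388380231 ≈ -1.2727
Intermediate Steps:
q(D) = (63 + D)*(73 + D)
A(E) = 3 + E² (A(E) = E² + 3 = 3 + E²)
q(I(8))/A(130) + 37061/(-22977) = (4599 + 8² + 136*8)/(3 + 130²) + 37061/(-22977) = (4599 + 64 + 1088)/(3 + 16900) + 37061*(-1/22977) = 5751/16903 - 37061/22977 = -494301356/388380231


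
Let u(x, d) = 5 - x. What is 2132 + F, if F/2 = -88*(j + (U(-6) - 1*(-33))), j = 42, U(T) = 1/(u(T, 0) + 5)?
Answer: -11079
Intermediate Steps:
U(T) = 1/(10 - T) (U(T) = 1/((5 - T) + 5) = 1/(10 - T))
F = -13211 (F = 2*(-88*(42 + (-1/(-10 - 6) - 1*(-33)))) = 2*(-88*(42 + (-1/(-16) + 33))) = 2*(-88*(42 + (-1*(-1/16) + 33))) = 2*(-88*(42 + (1/16 + 33))) = 2*(-88*(42 + 529/16)) = 2*(-88*1201/16) = 2*(-13211/2) = -13211)
2132 + F = 2132 - 13211 = -11079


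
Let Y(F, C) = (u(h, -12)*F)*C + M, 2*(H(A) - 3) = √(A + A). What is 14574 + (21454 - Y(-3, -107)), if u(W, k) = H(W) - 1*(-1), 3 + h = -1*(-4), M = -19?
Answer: 34763 - 321*√2/2 ≈ 34536.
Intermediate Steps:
H(A) = 3 + √2*√A/2 (H(A) = 3 + √(A + A)/2 = 3 + √(2*A)/2 = 3 + (√2*√A)/2 = 3 + √2*√A/2)
h = 1 (h = -3 - 1*(-4) = -3 + 4 = 1)
u(W, k) = 4 + √2*√W/2 (u(W, k) = (3 + √2*√W/2) - 1*(-1) = (3 + √2*√W/2) + 1 = 4 + √2*√W/2)
Y(F, C) = -19 + C*F*(4 + √2/2) (Y(F, C) = ((4 + √2*√1/2)*F)*C - 19 = ((4 + (½)*√2*1)*F)*C - 19 = ((4 + √2/2)*F)*C - 19 = (F*(4 + √2/2))*C - 19 = C*F*(4 + √2/2) - 19 = -19 + C*F*(4 + √2/2))
14574 + (21454 - Y(-3, -107)) = 14574 + (21454 - (-19 + (½)*(-107)*(-3)*(8 + √2))) = 14574 + (21454 - (-19 + (1284 + 321*√2/2))) = 14574 + (21454 - (1265 + 321*√2/2)) = 14574 + (21454 + (-1265 - 321*√2/2)) = 14574 + (20189 - 321*√2/2) = 34763 - 321*√2/2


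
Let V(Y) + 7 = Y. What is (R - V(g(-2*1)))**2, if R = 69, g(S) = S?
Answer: 6084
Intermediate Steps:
V(Y) = -7 + Y
(R - V(g(-2*1)))**2 = (69 - (-7 - 2*1))**2 = (69 - (-7 - 2))**2 = (69 - 1*(-9))**2 = (69 + 9)**2 = 78**2 = 6084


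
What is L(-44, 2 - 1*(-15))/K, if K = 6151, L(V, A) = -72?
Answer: -72/6151 ≈ -0.011705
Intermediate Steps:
L(-44, 2 - 1*(-15))/K = -72/6151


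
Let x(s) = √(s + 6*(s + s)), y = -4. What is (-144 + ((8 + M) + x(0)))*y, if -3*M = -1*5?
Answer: 1612/3 ≈ 537.33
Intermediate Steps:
x(s) = √13*√s (x(s) = √(s + 6*(2*s)) = √(s + 12*s) = √(13*s) = √13*√s)
M = 5/3 (M = -(-1)*5/3 = -⅓*(-5) = 5/3 ≈ 1.6667)
(-144 + ((8 + M) + x(0)))*y = (-144 + ((8 + 5/3) + √13*√0))*(-4) = (-144 + (29/3 + √13*0))*(-4) = (-144 + (29/3 + 0))*(-4) = (-144 + 29/3)*(-4) = -403/3*(-4) = 1612/3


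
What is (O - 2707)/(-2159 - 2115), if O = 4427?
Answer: -860/2137 ≈ -0.40243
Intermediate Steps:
(O - 2707)/(-2159 - 2115) = (4427 - 2707)/(-2159 - 2115) = 1720/(-4274) = 1720*(-1/4274) = -860/2137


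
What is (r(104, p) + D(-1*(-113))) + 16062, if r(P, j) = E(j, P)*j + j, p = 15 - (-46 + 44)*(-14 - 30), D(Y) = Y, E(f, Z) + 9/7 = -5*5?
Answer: 126146/7 ≈ 18021.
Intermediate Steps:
E(f, Z) = -184/7 (E(f, Z) = -9/7 - 5*5 = -9/7 - 25 = -184/7)
p = -73 (p = 15 - (-2)*(-44) = 15 - 1*88 = 15 - 88 = -73)
r(P, j) = -177*j/7 (r(P, j) = -184*j/7 + j = -177*j/7)
(r(104, p) + D(-1*(-113))) + 16062 = (-177/7*(-73) - 1*(-113)) + 16062 = (12921/7 + 113) + 16062 = 13712/7 + 16062 = 126146/7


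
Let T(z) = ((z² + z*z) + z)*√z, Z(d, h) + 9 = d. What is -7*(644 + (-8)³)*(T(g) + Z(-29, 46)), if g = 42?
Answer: 35112 - 3298680*√42 ≈ -2.1343e+7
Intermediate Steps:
Z(d, h) = -9 + d
T(z) = √z*(z + 2*z²) (T(z) = ((z² + z²) + z)*√z = (2*z² + z)*√z = (z + 2*z²)*√z = √z*(z + 2*z²))
-7*(644 + (-8)³)*(T(g) + Z(-29, 46)) = -7*(644 + (-8)³)*(42^(3/2)*(1 + 2*42) + (-9 - 29)) = -7*(644 - 512)*((42*√42)*(1 + 84) - 38) = -924*((42*√42)*85 - 38) = -924*(3570*√42 - 38) = -924*(-38 + 3570*√42) = -7*(-5016 + 471240*√42) = 35112 - 3298680*√42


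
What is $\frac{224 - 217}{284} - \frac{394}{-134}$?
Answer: $\frac{56417}{19028} \approx 2.9649$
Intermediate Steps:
$\frac{224 - 217}{284} - \frac{394}{-134} = \left(224 - 217\right) \frac{1}{284} - - \frac{197}{67} = 7 \cdot \frac{1}{284} + \frac{197}{67} = \frac{7}{284} + \frac{197}{67} = \frac{56417}{19028}$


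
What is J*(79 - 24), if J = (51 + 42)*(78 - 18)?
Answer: 306900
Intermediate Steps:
J = 5580 (J = 93*60 = 5580)
J*(79 - 24) = 5580*(79 - 24) = 5580*55 = 306900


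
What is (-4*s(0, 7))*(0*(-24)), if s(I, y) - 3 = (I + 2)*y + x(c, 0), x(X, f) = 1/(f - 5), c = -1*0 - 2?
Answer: 0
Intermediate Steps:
c = -2 (c = 0 - 2 = -2)
x(X, f) = 1/(-5 + f)
s(I, y) = 14/5 + y*(2 + I) (s(I, y) = 3 + ((I + 2)*y + 1/(-5 + 0)) = 3 + ((2 + I)*y + 1/(-5)) = 3 + (y*(2 + I) - 1/5) = 3 + (-1/5 + y*(2 + I)) = 14/5 + y*(2 + I))
(-4*s(0, 7))*(0*(-24)) = (-4*(14/5 + 2*7 + 0*7))*(0*(-24)) = -4*(14/5 + 14 + 0)*0 = -4*84/5*0 = -336/5*0 = 0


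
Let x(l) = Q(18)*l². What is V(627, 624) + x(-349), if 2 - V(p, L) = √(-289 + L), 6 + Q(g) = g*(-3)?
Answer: -7308058 - √335 ≈ -7.3081e+6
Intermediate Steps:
Q(g) = -6 - 3*g (Q(g) = -6 + g*(-3) = -6 - 3*g)
V(p, L) = 2 - √(-289 + L)
x(l) = -60*l² (x(l) = (-6 - 3*18)*l² = (-6 - 54)*l² = -60*l²)
V(627, 624) + x(-349) = (2 - √(-289 + 624)) - 60*(-349)² = (2 - √335) - 60*121801 = (2 - √335) - 7308060 = -7308058 - √335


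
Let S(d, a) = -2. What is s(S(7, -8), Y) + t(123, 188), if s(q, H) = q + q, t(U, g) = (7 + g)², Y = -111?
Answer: 38021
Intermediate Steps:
s(q, H) = 2*q
s(S(7, -8), Y) + t(123, 188) = 2*(-2) + (7 + 188)² = -4 + 195² = -4 + 38025 = 38021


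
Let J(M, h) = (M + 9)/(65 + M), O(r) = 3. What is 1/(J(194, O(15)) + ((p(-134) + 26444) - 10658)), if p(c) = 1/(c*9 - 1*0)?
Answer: 44622/704437829 ≈ 6.3344e-5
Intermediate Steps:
p(c) = 1/(9*c) (p(c) = 1/(9*c + 0) = 1/(9*c))
J(M, h) = (9 + M)/(65 + M)
1/(J(194, O(15)) + ((p(-134) + 26444) - 10658)) = 1/((9 + 194)/(65 + 194) + (((⅑)/(-134) + 26444) - 10658)) = 1/(203/259 + (((⅑)*(-1/134) + 26444) - 10658)) = 1/((1/259)*203 + ((-1/1206 + 26444) - 10658)) = 1/(29/37 + (31891463/1206 - 10658)) = 1/(29/37 + 19037915/1206) = 1/(704437829/44622) = 44622/704437829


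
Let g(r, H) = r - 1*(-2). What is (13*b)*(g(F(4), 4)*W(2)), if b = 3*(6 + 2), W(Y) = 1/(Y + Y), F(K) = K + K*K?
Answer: 1716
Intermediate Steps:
F(K) = K + K**2
W(Y) = 1/(2*Y)
b = 24 (b = 3*8 = 24)
g(r, H) = 2 + r (g(r, H) = r + 2 = 2 + r)
(13*b)*(g(F(4), 4)*W(2)) = (13*24)*((2 + 4*(1 + 4))*((1/2)/2)) = 312*((2 + 4*5)*((1/2)*(1/2))) = 312*((2 + 20)*(1/4)) = 312*(22*(1/4)) = 312*(11/2) = 1716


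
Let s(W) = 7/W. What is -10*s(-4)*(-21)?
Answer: -735/2 ≈ -367.50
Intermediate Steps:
-10*s(-4)*(-21) = -70/(-4)*(-21) = -70*(-1)/4*(-21) = -10*(-7/4)*(-21) = (35/2)*(-21) = -735/2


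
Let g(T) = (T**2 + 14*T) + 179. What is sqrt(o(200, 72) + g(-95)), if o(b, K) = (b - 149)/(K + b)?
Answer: sqrt(125987)/4 ≈ 88.737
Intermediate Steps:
o(b, K) = (-149 + b)/(K + b)
g(T) = 179 + T**2 + 14*T
sqrt(o(200, 72) + g(-95)) = sqrt((-149 + 200)/(72 + 200) + (179 + (-95)**2 + 14*(-95))) = sqrt(51/272 + (179 + 9025 - 1330)) = sqrt((1/272)*51 + 7874) = sqrt(3/16 + 7874) = sqrt(125987/16) = sqrt(125987)/4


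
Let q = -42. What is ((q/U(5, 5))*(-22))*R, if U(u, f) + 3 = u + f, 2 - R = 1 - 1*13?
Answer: 1848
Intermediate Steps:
R = 14 (R = 2 - (1 - 1*13) = 2 - (1 - 13) = 2 - 1*(-12) = 2 + 12 = 14)
U(u, f) = -3 + f + u (U(u, f) = -3 + (u + f) = -3 + (f + u) = -3 + f + u)
((q/U(5, 5))*(-22))*R = (-42/(-3 + 5 + 5)*(-22))*14 = (-42/7*(-22))*14 = (-42*⅐*(-22))*14 = -6*(-22)*14 = 132*14 = 1848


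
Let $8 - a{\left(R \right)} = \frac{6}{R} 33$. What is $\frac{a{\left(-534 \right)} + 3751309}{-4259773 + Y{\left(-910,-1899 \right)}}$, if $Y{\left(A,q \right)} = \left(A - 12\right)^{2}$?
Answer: $- \frac{111289082}{101154107} \approx -1.1002$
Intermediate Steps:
$Y{\left(A,q \right)} = \left(-12 + A\right)^{2}$
$a{\left(R \right)} = 8 - \frac{198}{R}$ ($a{\left(R \right)} = 8 - \frac{6}{R} 33 = 8 - \frac{198}{R}$)
$\frac{a{\left(-534 \right)} + 3751309}{-4259773 + Y{\left(-910,-1899 \right)}} = \frac{\left(8 - \frac{198}{-534}\right) + 3751309}{-4259773 + \left(-12 - 910\right)^{2}} = \frac{\left(8 - - \frac{33}{89}\right) + 3751309}{-4259773 + \left(-922\right)^{2}} = \frac{\left(8 + \frac{33}{89}\right) + 3751309}{-4259773 + 850084} = \frac{\frac{745}{89} + 3751309}{-3409689} = \frac{333867246}{89} \left(- \frac{1}{3409689}\right) = - \frac{111289082}{101154107}$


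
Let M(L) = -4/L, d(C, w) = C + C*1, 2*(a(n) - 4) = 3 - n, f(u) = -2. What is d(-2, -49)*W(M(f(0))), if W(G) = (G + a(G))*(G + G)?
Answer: -104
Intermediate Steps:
a(n) = 11/2 - n/2 (a(n) = 4 + (3 - n)/2 = 4 + (3/2 - n/2) = 11/2 - n/2)
d(C, w) = 2*C (d(C, w) = C + C = 2*C)
W(G) = 2*G*(11/2 + G/2) (W(G) = (G + (11/2 - G/2))*(G + G) = (11/2 + G/2)*(2*G) = 2*G*(11/2 + G/2))
d(-2, -49)*W(M(f(0))) = (2*(-2))*((-4/(-2))*(11 - 4/(-2))) = -4*(-4*(-½))*(11 - 4*(-½)) = -8*(11 + 2) = -8*13 = -4*26 = -104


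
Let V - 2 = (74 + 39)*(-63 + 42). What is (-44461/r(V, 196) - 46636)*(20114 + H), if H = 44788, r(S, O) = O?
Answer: -298066231767/98 ≈ -3.0415e+9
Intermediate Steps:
V = -2371 (V = 2 + (74 + 39)*(-63 + 42) = 2 + 113*(-21) = 2 - 2373 = -2371)
(-44461/r(V, 196) - 46636)*(20114 + H) = (-44461/196 - 46636)*(20114 + 44788) = (-44461*1/196 - 46636)*64902 = (-44461/196 - 46636)*64902 = -9185117/196*64902 = -298066231767/98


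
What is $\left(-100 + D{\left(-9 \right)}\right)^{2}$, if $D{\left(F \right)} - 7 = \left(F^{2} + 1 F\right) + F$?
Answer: $900$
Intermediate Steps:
$D{\left(F \right)} = 7 + F^{2} + 2 F$ ($D{\left(F \right)} = 7 + \left(\left(F^{2} + 1 F\right) + F\right) = 7 + \left(\left(F^{2} + F\right) + F\right) = 7 + \left(\left(F + F^{2}\right) + F\right) = 7 + \left(F^{2} + 2 F\right) = 7 + F^{2} + 2 F$)
$\left(-100 + D{\left(-9 \right)}\right)^{2} = \left(-100 + \left(7 + \left(-9\right)^{2} + 2 \left(-9\right)\right)\right)^{2} = \left(-100 + \left(7 + 81 - 18\right)\right)^{2} = \left(-100 + 70\right)^{2} = \left(-30\right)^{2} = 900$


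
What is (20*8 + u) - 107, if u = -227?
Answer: -174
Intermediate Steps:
(20*8 + u) - 107 = (20*8 - 227) - 107 = (160 - 227) - 107 = -67 - 107 = -174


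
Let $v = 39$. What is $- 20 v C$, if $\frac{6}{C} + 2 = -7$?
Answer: $520$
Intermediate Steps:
$C = - \frac{2}{3}$ ($C = \frac{6}{-2 - 7} = \frac{6}{-9} = 6 \left(- \frac{1}{9}\right) = - \frac{2}{3} \approx -0.66667$)
$- 20 v C = \left(-20\right) 39 \left(- \frac{2}{3}\right) = \left(-780\right) \left(- \frac{2}{3}\right) = 520$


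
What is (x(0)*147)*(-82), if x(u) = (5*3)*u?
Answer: 0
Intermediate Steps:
x(u) = 15*u
(x(0)*147)*(-82) = ((15*0)*147)*(-82) = (0*147)*(-82) = 0*(-82) = 0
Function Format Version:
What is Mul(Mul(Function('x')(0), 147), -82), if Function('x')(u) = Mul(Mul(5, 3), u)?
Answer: 0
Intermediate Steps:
Function('x')(u) = Mul(15, u)
Mul(Mul(Function('x')(0), 147), -82) = Mul(Mul(Mul(15, 0), 147), -82) = Mul(Mul(0, 147), -82) = Mul(0, -82) = 0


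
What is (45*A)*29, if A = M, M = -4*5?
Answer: -26100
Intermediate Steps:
M = -20
A = -20
(45*A)*29 = (45*(-20))*29 = -900*29 = -26100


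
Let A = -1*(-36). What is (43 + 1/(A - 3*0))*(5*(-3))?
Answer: -7745/12 ≈ -645.42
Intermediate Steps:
A = 36
(43 + 1/(A - 3*0))*(5*(-3)) = (43 + 1/(36 - 3*0))*(5*(-3)) = (43 + 1/(36 + 0))*(-15) = (43 + 1/36)*(-15) = (1549/36)*(-15) = -7745/12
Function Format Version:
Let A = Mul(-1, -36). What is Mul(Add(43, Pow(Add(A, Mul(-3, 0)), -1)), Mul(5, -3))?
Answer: Rational(-7745, 12) ≈ -645.42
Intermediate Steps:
A = 36
Mul(Add(43, Pow(Add(A, Mul(-3, 0)), -1)), Mul(5, -3)) = Mul(Add(43, Pow(Add(36, Mul(-3, 0)), -1)), Mul(5, -3)) = Mul(Add(43, Pow(Add(36, 0), -1)), -15) = Mul(Add(43, Pow(36, -1)), -15) = Mul(Add(43, Rational(1, 36)), -15) = Mul(Rational(1549, 36), -15) = Rational(-7745, 12)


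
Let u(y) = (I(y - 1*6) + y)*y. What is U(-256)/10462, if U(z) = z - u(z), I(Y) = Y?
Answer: -66432/5231 ≈ -12.700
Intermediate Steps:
u(y) = y*(-6 + 2*y) (u(y) = ((y - 1*6) + y)*y = ((y - 6) + y)*y = ((-6 + y) + y)*y = (-6 + 2*y)*y = y*(-6 + 2*y))
U(z) = z - 2*z*(-3 + z)
U(-256)/10462 = -256*(7 - 2*(-256))/10462 = -256*(7 + 512)*(1/10462) = -256*519*(1/10462) = -132864*1/10462 = -66432/5231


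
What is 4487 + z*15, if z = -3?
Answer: 4442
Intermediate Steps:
4487 + z*15 = 4487 - 3*15 = 4487 - 45 = 4442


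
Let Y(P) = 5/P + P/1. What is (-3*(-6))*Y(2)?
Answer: 81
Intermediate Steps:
Y(P) = P + 5/P (Y(P) = 5/P + P*1 = 5/P + P = P + 5/P)
(-3*(-6))*Y(2) = (-3*(-6))*(2 + 5/2) = 18*(2 + 5*(½)) = 18*(2 + 5/2) = 18*(9/2) = 81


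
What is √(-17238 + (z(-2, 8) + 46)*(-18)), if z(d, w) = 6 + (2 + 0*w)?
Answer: I*√18210 ≈ 134.94*I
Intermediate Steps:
z(d, w) = 8 (z(d, w) = 6 + (2 + 0) = 6 + 2 = 8)
√(-17238 + (z(-2, 8) + 46)*(-18)) = √(-17238 + (8 + 46)*(-18)) = √(-17238 + 54*(-18)) = √(-17238 - 972) = √(-18210) = I*√18210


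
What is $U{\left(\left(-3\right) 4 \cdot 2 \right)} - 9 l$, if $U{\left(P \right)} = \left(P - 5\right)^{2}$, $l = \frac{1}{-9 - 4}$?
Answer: $\frac{10942}{13} \approx 841.69$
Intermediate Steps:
$l = - \frac{1}{13}$ ($l = \frac{1}{-9 + \left(-5 + 1\right)} = \frac{1}{-9 - 4} = \frac{1}{-13} = - \frac{1}{13} \approx -0.076923$)
$U{\left(P \right)} = \left(-5 + P\right)^{2}$
$U{\left(\left(-3\right) 4 \cdot 2 \right)} - 9 l = \left(-5 + \left(-3\right) 4 \cdot 2\right)^{2} - - \frac{9}{13} = \left(-5 - 24\right)^{2} + \frac{9}{13} = \left(-29\right)^{2} + \frac{9}{13} = 841 + \frac{9}{13} = \frac{10942}{13}$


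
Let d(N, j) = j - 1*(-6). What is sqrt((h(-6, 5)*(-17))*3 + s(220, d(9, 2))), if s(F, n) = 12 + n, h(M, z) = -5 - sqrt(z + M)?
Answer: sqrt(275 + 51*I) ≈ 16.654 + 1.5312*I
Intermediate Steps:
d(N, j) = 6 + j (d(N, j) = j + 6 = 6 + j)
h(M, z) = -5 - sqrt(M + z)
sqrt((h(-6, 5)*(-17))*3 + s(220, d(9, 2))) = sqrt(((-5 - sqrt(-6 + 5))*(-17))*3 + (12 + (6 + 2))) = sqrt(((-5 - sqrt(-1))*(-17))*3 + (12 + 8)) = sqrt(((-5 - I)*(-17))*3 + 20) = sqrt((85 + 17*I)*3 + 20) = sqrt((255 + 51*I) + 20) = sqrt(275 + 51*I)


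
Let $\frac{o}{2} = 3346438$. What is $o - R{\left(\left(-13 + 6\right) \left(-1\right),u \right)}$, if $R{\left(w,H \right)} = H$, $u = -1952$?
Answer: $6694828$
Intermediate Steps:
$o = 6692876$ ($o = 2 \cdot 3346438 = 6692876$)
$o - R{\left(\left(-13 + 6\right) \left(-1\right),u \right)} = 6692876 - -1952 = 6692876 + 1952 = 6694828$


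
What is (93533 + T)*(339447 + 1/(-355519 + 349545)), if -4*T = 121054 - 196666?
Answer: 114002029802186/2987 ≈ 3.8166e+10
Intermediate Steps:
T = 18903 (T = -(121054 - 196666)/4 = -¼*(-75612) = 18903)
(93533 + T)*(339447 + 1/(-355519 + 349545)) = (93533 + 18903)*(339447 + 1/(-355519 + 349545)) = 112436*(339447 + 1/(-5974)) = 112436*(339447 - 1/5974) = 112436*(2027856377/5974) = 114002029802186/2987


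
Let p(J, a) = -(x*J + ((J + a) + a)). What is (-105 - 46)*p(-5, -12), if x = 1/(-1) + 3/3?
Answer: -4379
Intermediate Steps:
x = 0 (x = 1*(-1) + 3*(⅓) = -1 + 1 = 0)
p(J, a) = -J - 2*a (p(J, a) = -(0*J + ((J + a) + a)) = -(0 + (J + 2*a)) = -(J + 2*a) = -J - 2*a)
(-105 - 46)*p(-5, -12) = (-105 - 46)*(-1*(-5) - 2*(-12)) = -151*(5 + 24) = -151*29 = -4379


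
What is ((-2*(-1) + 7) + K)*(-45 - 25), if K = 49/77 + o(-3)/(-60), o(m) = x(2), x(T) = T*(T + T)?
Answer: -21952/33 ≈ -665.21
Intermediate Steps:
x(T) = 2*T**2 (x(T) = T*(2*T) = 2*T**2)
o(m) = 8 (o(m) = 2*2**2 = 2*4 = 8)
K = 83/165 (K = 49/77 + 8/(-60) = 49*(1/77) + 8*(-1/60) = 7/11 - 2/15 = 83/165 ≈ 0.50303)
((-2*(-1) + 7) + K)*(-45 - 25) = ((-2*(-1) + 7) + 83/165)*(-45 - 25) = ((2 + 7) + 83/165)*(-70) = (9 + 83/165)*(-70) = (1568/165)*(-70) = -21952/33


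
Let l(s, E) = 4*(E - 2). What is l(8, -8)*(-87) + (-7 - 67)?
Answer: 3406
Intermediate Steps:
l(s, E) = -8 + 4*E (l(s, E) = 4*(-2 + E) = -8 + 4*E)
l(8, -8)*(-87) + (-7 - 67) = (-8 + 4*(-8))*(-87) + (-7 - 67) = (-8 - 32)*(-87) - 74 = -40*(-87) - 74 = 3480 - 74 = 3406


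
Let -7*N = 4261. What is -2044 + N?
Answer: -18569/7 ≈ -2652.7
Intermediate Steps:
N = -4261/7 (N = -1/7*4261 = -4261/7 ≈ -608.71)
-2044 + N = -2044 - 4261/7 = -18569/7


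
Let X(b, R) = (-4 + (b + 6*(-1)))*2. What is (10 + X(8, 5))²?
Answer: 36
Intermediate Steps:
X(b, R) = -20 + 2*b (X(b, R) = (-4 + (b - 6))*2 = (-4 + (-6 + b))*2 = (-10 + b)*2 = -20 + 2*b)
(10 + X(8, 5))² = (10 + (-20 + 2*8))² = (10 + (-20 + 16))² = (10 - 4)² = 6² = 36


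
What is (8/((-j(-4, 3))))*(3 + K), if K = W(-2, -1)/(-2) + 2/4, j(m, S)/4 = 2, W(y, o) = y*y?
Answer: -3/2 ≈ -1.5000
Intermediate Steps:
W(y, o) = y²
j(m, S) = 8 (j(m, S) = 4*2 = 8)
K = -3/2 (K = (-2)²/(-2) + 2/4 = 4*(-½) + 2*(¼) = -2 + ½ = -3/2 ≈ -1.5000)
(8/((-j(-4, 3))))*(3 + K) = (8/((-1*8)))*(3 - 3/2) = (8/(-8))*(3/2) = (8*(-⅛))*(3/2) = -1*3/2 = -3/2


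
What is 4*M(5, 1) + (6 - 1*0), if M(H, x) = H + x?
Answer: 30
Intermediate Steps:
4*M(5, 1) + (6 - 1*0) = 4*(5 + 1) + (6 - 1*0) = 4*6 + (6 + 0) = 24 + 6 = 30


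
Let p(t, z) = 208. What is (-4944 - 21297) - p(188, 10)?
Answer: -26449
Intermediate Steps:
(-4944 - 21297) - p(188, 10) = (-4944 - 21297) - 1*208 = -26241 - 208 = -26449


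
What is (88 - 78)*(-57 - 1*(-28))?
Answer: -290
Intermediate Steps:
(88 - 78)*(-57 - 1*(-28)) = 10*(-57 + 28) = 10*(-29) = -290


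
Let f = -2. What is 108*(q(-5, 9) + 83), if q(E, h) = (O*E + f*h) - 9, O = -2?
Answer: 7128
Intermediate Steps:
q(E, h) = -9 - 2*E - 2*h (q(E, h) = (-2*E - 2*h) - 9 = -9 - 2*E - 2*h)
108*(q(-5, 9) + 83) = 108*((-9 - 2*(-5) - 2*9) + 83) = 108*((-9 + 10 - 18) + 83) = 108*(-17 + 83) = 108*66 = 7128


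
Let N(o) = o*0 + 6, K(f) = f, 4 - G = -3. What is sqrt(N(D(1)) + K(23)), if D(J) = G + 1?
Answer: sqrt(29) ≈ 5.3852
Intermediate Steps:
G = 7 (G = 4 - 1*(-3) = 4 + 3 = 7)
D(J) = 8 (D(J) = 7 + 1 = 8)
N(o) = 6 (N(o) = 0 + 6 = 6)
sqrt(N(D(1)) + K(23)) = sqrt(6 + 23) = sqrt(29)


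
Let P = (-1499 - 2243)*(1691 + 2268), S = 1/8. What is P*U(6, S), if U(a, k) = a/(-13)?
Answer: 88887468/13 ≈ 6.8375e+6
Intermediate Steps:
S = ⅛ ≈ 0.12500
U(a, k) = -a/13 (U(a, k) = a*(-1/13) = -a/13)
P = -14814578 (P = -3742*3959 = -14814578)
P*U(6, S) = -(-14814578)*6/13 = -14814578*(-6/13) = 88887468/13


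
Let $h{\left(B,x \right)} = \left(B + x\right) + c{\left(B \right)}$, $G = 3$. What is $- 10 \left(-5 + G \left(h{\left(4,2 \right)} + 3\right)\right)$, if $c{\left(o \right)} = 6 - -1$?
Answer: $-430$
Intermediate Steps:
$c{\left(o \right)} = 7$ ($c{\left(o \right)} = 6 + 1 = 7$)
$h{\left(B,x \right)} = 7 + B + x$ ($h{\left(B,x \right)} = \left(B + x\right) + 7 = 7 + B + x$)
$- 10 \left(-5 + G \left(h{\left(4,2 \right)} + 3\right)\right) = - 10 \left(-5 + 3 \left(\left(7 + 4 + 2\right) + 3\right)\right) = - 10 \left(-5 + 3 \left(13 + 3\right)\right) = - 10 \left(-5 + 3 \cdot 16\right) = - 10 \left(-5 + 48\right) = \left(-10\right) 43 = -430$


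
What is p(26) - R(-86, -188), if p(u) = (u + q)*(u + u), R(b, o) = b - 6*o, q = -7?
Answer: -54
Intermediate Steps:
p(u) = 2*u*(-7 + u) (p(u) = (u - 7)*(u + u) = (-7 + u)*(2*u) = 2*u*(-7 + u))
p(26) - R(-86, -188) = 2*26*(-7 + 26) - (-86 - 6*(-188)) = 2*26*19 - (-86 + 1128) = 988 - 1*1042 = 988 - 1042 = -54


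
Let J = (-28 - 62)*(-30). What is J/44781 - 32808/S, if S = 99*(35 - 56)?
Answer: 14896852/940401 ≈ 15.841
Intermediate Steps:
J = 2700 (J = -90*(-30) = 2700)
S = -2079 (S = 99*(-21) = -2079)
J/44781 - 32808/S = 2700/44781 - 32808/(-2079) = 2700*(1/44781) - 32808*(-1/2079) = 900/14927 + 10936/693 = 14896852/940401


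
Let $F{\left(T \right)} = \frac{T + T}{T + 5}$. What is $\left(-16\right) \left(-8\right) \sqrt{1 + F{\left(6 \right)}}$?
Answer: $\frac{128 \sqrt{253}}{11} \approx 185.09$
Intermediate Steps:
$F{\left(T \right)} = \frac{2 T}{5 + T}$
$\left(-16\right) \left(-8\right) \sqrt{1 + F{\left(6 \right)}} = \left(-16\right) \left(-8\right) \sqrt{1 + 2 \cdot 6 \frac{1}{5 + 6}} = 128 \sqrt{1 + 2 \cdot 6 \cdot \frac{1}{11}} = 128 \sqrt{1 + \frac{12}{11}} = 128 \sqrt{\frac{23}{11}} = 128 \frac{\sqrt{253}}{11} = \frac{128 \sqrt{253}}{11}$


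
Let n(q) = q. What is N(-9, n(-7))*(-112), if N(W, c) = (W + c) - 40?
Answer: 6272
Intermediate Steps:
N(W, c) = -40 + W + c
N(-9, n(-7))*(-112) = (-40 - 9 - 7)*(-112) = -56*(-112) = 6272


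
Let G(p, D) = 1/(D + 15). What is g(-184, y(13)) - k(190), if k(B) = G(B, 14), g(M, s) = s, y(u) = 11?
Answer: 318/29 ≈ 10.966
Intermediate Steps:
G(p, D) = 1/(15 + D)
k(B) = 1/29 (k(B) = 1/(15 + 14) = 1/29)
g(-184, y(13)) - k(190) = 11 - 1*1/29 = 11 - 1/29 = 318/29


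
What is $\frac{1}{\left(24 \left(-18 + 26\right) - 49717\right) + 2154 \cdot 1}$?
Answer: $- \frac{1}{47371} \approx -2.111 \cdot 10^{-5}$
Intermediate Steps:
$\frac{1}{\left(24 \left(-18 + 26\right) - 49717\right) + 2154 \cdot 1} = \frac{1}{\left(24 \cdot 8 - 49717\right) + 2154} = \frac{1}{\left(192 - 49717\right) + 2154} = \frac{1}{-49525 + 2154} = \frac{1}{-47371} = - \frac{1}{47371}$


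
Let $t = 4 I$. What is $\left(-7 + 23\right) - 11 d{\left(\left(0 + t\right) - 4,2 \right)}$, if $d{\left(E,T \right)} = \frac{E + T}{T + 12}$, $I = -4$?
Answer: $\frac{211}{7} \approx 30.143$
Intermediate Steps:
$t = -16$ ($t = 4 \left(-4\right) = -16$)
$d{\left(E,T \right)} = \frac{E + T}{12 + T}$
$\left(-7 + 23\right) - 11 d{\left(\left(0 + t\right) - 4,2 \right)} = \left(-7 + 23\right) - 11 \frac{\left(\left(0 - 16\right) - 4\right) + 2}{12 + 2} = 16 - 11 \frac{\left(-16 - 4\right) + 2}{14} = 16 - 11 \frac{-20 + 2}{14} = 16 - 11 \cdot \frac{1}{14} \left(-18\right) = 16 - - \frac{99}{7} = 16 + \frac{99}{7} = \frac{211}{7}$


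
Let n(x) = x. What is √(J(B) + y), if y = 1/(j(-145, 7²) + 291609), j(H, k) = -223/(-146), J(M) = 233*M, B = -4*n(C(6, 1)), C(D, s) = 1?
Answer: I*√1689382608594122706/42575137 ≈ 30.529*I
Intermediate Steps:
B = -4 (B = -4*1 = -4)
j(H, k) = 223/146 (j(H, k) = -223*(-1/146) = 223/146)
y = 146/42575137 (y = 1/(223/146 + 291609) = 1/(42575137/146) = 146/42575137 ≈ 3.4292e-6)
√(J(B) + y) = √(233*(-4) + 146/42575137) = √(-932 + 146/42575137) = √(-39680027538/42575137) = I*√1689382608594122706/42575137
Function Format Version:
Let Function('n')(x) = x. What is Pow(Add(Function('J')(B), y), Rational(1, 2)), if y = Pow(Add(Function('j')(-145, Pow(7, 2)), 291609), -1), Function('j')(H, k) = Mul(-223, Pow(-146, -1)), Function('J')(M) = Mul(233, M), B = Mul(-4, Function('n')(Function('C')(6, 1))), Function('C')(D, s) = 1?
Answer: Mul(Rational(1, 42575137), I, Pow(1689382608594122706, Rational(1, 2))) ≈ Mul(30.529, I)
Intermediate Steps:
B = -4 (B = Mul(-4, 1) = -4)
Function('j')(H, k) = Rational(223, 146) (Function('j')(H, k) = Mul(-223, Rational(-1, 146)) = Rational(223, 146))
y = Rational(146, 42575137) (y = Pow(Add(Rational(223, 146), 291609), -1) = Pow(Rational(42575137, 146), -1) = Rational(146, 42575137) ≈ 3.4292e-6)
Pow(Add(Function('J')(B), y), Rational(1, 2)) = Pow(Add(Mul(233, -4), Rational(146, 42575137)), Rational(1, 2)) = Pow(Add(-932, Rational(146, 42575137)), Rational(1, 2)) = Pow(Rational(-39680027538, 42575137), Rational(1, 2)) = Mul(Rational(1, 42575137), I, Pow(1689382608594122706, Rational(1, 2)))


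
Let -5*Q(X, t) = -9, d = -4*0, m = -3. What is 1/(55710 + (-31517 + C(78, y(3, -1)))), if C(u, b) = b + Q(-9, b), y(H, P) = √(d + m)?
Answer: 604870/14634708751 - 25*I*√3/14634708751 ≈ 4.1331e-5 - 2.9588e-9*I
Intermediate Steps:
d = 0
Q(X, t) = 9/5 (Q(X, t) = -⅕*(-9) = 9/5)
y(H, P) = I*√3 (y(H, P) = √(0 - 3) = √(-3) = I*√3)
C(u, b) = 9/5 + b (C(u, b) = b + 9/5 = 9/5 + b)
1/(55710 + (-31517 + C(78, y(3, -1)))) = 1/(55710 + (-31517 + (9/5 + I*√3))) = 1/(55710 + (-157576/5 + I*√3)) = 1/(120974/5 + I*√3)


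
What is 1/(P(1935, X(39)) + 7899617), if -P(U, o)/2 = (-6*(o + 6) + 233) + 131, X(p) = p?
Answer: 1/7899429 ≈ 1.2659e-7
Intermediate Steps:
P(U, o) = -656 + 12*o (P(U, o) = -2*((-6*(o + 6) + 233) + 131) = -2*((-6*(6 + o) + 233) + 131) = -2*(((-36 - 6*o) + 233) + 131) = -2*((197 - 6*o) + 131) = -2*(328 - 6*o) = -656 + 12*o)
1/(P(1935, X(39)) + 7899617) = 1/((-656 + 12*39) + 7899617) = 1/((-656 + 468) + 7899617) = 1/(-188 + 7899617) = 1/7899429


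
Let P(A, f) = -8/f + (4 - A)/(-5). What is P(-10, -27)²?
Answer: 114244/18225 ≈ 6.2685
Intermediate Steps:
P(A, f) = -⅘ - 8/f + A/5 (P(A, f) = -8/f + (4 - A)*(-⅕) = -8/f + (-⅘ + A/5) = -⅘ - 8/f + A/5)
P(-10, -27)² = ((⅕)*(-40 - 27*(-4 - 10))/(-27))² = ((⅕)*(-1/27)*(-40 - 27*(-14)))² = ((⅕)*(-1/27)*(-40 + 378))² = ((⅕)*(-1/27)*338)² = (-338/135)² = 114244/18225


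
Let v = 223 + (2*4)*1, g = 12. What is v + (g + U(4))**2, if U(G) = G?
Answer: 487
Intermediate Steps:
v = 231 (v = 223 + 8*1 = 223 + 8 = 231)
v + (g + U(4))**2 = 231 + (12 + 4)**2 = 231 + 16**2 = 231 + 256 = 487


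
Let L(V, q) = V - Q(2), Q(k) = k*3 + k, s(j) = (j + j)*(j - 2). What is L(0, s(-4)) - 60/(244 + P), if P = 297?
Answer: -4388/541 ≈ -8.1109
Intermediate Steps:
s(j) = 2*j*(-2 + j) (s(j) = (2*j)*(-2 + j) = 2*j*(-2 + j))
Q(k) = 4*k (Q(k) = 3*k + k = 4*k)
L(V, q) = -8 + V (L(V, q) = V - 4*2 = V - 1*8 = V - 8 = -8 + V)
L(0, s(-4)) - 60/(244 + P) = (-8 + 0) - 60/(244 + 297) = -8 - 60/541 = -4388/541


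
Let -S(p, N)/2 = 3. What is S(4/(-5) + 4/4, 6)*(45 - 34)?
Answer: -66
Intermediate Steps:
S(p, N) = -6 (S(p, N) = -2*3 = -6)
S(4/(-5) + 4/4, 6)*(45 - 34) = -6*(45 - 34) = -6*11 = -66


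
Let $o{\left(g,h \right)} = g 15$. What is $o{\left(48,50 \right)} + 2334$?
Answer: $3054$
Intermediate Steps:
$o{\left(g,h \right)} = 15 g$
$o{\left(48,50 \right)} + 2334 = 15 \cdot 48 + 2334 = 720 + 2334 = 3054$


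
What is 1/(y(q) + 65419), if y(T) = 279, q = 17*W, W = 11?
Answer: 1/65698 ≈ 1.5221e-5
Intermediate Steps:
q = 187 (q = 17*11 = 187)
1/(y(q) + 65419) = 1/(279 + 65419) = 1/65698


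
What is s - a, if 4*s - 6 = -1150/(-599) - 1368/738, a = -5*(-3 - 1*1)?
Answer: -453935/24559 ≈ -18.483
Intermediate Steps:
a = 20 (a = -5*(-3 - 1) = -5*(-4) = 20)
s = 37245/24559 (s = 3/2 + (-1150/(-599) - 1368/738)/4 = 3/2 + (-1150*(-1/599) - 1368*1/738)/4 = 3/2 + (1150/599 - 76/41)/4 = 3/2 + (¼)*(1626/24559) = 3/2 + 813/49118 = 37245/24559 ≈ 1.5166)
s - a = 37245/24559 - 1*20 = 37245/24559 - 20 = -453935/24559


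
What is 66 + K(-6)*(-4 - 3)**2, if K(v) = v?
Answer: -228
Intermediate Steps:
66 + K(-6)*(-4 - 3)**2 = 66 - 6*(-4 - 3)**2 = 66 - 6*(-7)**2 = 66 - 6*49 = 66 - 294 = -228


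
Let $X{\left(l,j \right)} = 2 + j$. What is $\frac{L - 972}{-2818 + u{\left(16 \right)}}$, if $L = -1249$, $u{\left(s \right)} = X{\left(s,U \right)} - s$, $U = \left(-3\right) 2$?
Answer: $\frac{2221}{2838} \approx 0.78259$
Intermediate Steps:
$U = -6$
$u{\left(s \right)} = -4 - s$ ($u{\left(s \right)} = \left(2 - 6\right) - s = -4 - s$)
$\frac{L - 972}{-2818 + u{\left(16 \right)}} = \frac{-1249 - 972}{-2818 - 20} = - \frac{2221}{-2818 - 20} = - \frac{2221}{-2838} = \left(-2221\right) \left(- \frac{1}{2838}\right) = \frac{2221}{2838}$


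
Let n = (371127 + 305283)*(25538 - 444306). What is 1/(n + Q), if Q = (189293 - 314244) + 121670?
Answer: -1/283258866161 ≈ -3.5303e-12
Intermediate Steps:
Q = -3281 (Q = -124951 + 121670 = -3281)
n = -283258862880 (n = 676410*(-418768) = -283258862880)
1/(n + Q) = 1/(-283258862880 - 3281) = 1/(-283258866161) = -1/283258866161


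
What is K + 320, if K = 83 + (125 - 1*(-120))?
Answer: 648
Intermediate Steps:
K = 328 (K = 83 + (125 + 120) = 83 + 245 = 328)
K + 320 = 328 + 320 = 648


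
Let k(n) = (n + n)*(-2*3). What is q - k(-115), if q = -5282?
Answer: -6662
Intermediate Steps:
k(n) = -12*n (k(n) = (2*n)*(-6) = -12*n)
q - k(-115) = -5282 - (-12)*(-115) = -5282 - 1*1380 = -5282 - 1380 = -6662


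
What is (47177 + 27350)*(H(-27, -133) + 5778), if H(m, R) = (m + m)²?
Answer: 647937738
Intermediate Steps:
H(m, R) = 4*m² (H(m, R) = (2*m)² = 4*m²)
(47177 + 27350)*(H(-27, -133) + 5778) = (47177 + 27350)*(4*(-27)² + 5778) = 74527*(4*729 + 5778) = 74527*(2916 + 5778) = 74527*8694 = 647937738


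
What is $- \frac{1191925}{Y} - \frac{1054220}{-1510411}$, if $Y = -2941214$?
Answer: $\frac{4900983254255}{4442441978954} \approx 1.1032$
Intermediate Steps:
$- \frac{1191925}{Y} - \frac{1054220}{-1510411} = - \frac{1191925}{-2941214} - \frac{1054220}{-1510411} = \left(-1191925\right) \left(- \frac{1}{2941214}\right) - - \frac{1054220}{1510411} = \frac{1191925}{2941214} + \frac{1054220}{1510411} = \frac{4900983254255}{4442441978954}$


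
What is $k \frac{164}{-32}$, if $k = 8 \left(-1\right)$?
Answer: $41$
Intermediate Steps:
$k = -8$
$k \frac{164}{-32} = - 8 \frac{164}{-32} = - 8 \cdot 164 \left(- \frac{1}{32}\right) = \left(-8\right) \left(- \frac{41}{8}\right) = 41$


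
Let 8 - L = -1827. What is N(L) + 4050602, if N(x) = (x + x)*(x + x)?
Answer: 17519502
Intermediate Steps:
L = 1835 (L = 8 - 1*(-1827) = 8 + 1827 = 1835)
N(x) = 4*x² (N(x) = (2*x)*(2*x) = 4*x²)
N(L) + 4050602 = 4*1835² + 4050602 = 4*3367225 + 4050602 = 13468900 + 4050602 = 17519502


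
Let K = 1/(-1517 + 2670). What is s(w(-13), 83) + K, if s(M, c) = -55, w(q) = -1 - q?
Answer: -63414/1153 ≈ -54.999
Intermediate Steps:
K = 1/1153 ≈ 0.00086730
s(w(-13), 83) + K = -55 + 1/1153 = -63414/1153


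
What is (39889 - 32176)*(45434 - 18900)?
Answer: 204656742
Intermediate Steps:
(39889 - 32176)*(45434 - 18900) = 7713*26534 = 204656742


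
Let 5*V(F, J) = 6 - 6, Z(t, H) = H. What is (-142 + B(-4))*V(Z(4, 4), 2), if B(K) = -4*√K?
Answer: 0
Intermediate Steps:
V(F, J) = 0 (V(F, J) = (6 - 6)/5 = (⅕)*0 = 0)
(-142 + B(-4))*V(Z(4, 4), 2) = (-142 - 8*I)*0 = 0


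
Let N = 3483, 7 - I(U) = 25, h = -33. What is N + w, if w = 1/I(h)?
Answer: 62693/18 ≈ 3482.9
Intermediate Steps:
I(U) = -18 (I(U) = 7 - 1*25 = 7 - 25 = -18)
w = -1/18 (w = 1/(-18) = -1/18 ≈ -0.055556)
N + w = 3483 - 1/18 = 62693/18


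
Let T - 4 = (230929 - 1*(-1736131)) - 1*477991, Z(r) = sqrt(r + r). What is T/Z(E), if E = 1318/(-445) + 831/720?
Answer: -2978146*I*sqrt(103091370)/38611 ≈ -7.8315e+5*I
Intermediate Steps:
E = -38611/21360 (E = 1318*(-1/445) + 831*(1/720) = -1318/445 + 277/240 = -38611/21360 ≈ -1.8076)
Z(r) = sqrt(2)*sqrt(r) (Z(r) = sqrt(2*r) = sqrt(2)*sqrt(r))
T = 1489073 (T = 4 + ((230929 - 1*(-1736131)) - 1*477991) = 4 + ((230929 + 1736131) - 477991) = 4 + (1967060 - 477991) = 4 + 1489069 = 1489073)
T/Z(E) = 1489073/((sqrt(2)*sqrt(-38611/21360))) = 1489073/((sqrt(2)*(I*sqrt(51545685)/5340))) = 1489073/((I*sqrt(103091370)/5340)) = 1489073*(-2*I*sqrt(103091370)/38611) = -2978146*I*sqrt(103091370)/38611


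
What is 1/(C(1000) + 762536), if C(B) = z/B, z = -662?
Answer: 500/381267669 ≈ 1.3114e-6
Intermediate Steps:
C(B) = -662/B
1/(C(1000) + 762536) = 1/(-662/1000 + 762536) = 1/(-662*1/1000 + 762536) = 1/(-331/500 + 762536) = 1/(381267669/500) = 500/381267669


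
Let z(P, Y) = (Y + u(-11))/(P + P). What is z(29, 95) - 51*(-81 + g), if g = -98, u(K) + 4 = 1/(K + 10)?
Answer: 264786/29 ≈ 9130.5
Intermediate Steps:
u(K) = -4 + 1/(10 + K) (u(K) = -4 + 1/(K + 10) = -4 + 1/(10 + K))
z(P, Y) = (-5 + Y)/(2*P) (z(P, Y) = (Y + (-39 - 4*(-11))/(10 - 11))/(P + P) = (Y + (-39 + 44)/(-1))/((2*P)) = (Y - 1*5)*(1/(2*P)) = (Y - 5)*(1/(2*P)) = (-5 + Y)*(1/(2*P)) = (-5 + Y)/(2*P))
z(29, 95) - 51*(-81 + g) = (½)*(-5 + 95)/29 - 51*(-81 - 98) = (½)*(1/29)*90 - 51*(-179) = 45/29 + 9129 = 264786/29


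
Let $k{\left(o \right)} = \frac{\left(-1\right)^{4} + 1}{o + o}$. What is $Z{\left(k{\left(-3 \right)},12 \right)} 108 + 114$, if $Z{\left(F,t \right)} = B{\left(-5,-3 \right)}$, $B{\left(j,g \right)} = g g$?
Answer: $1086$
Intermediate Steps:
$B{\left(j,g \right)} = g^{2}$
$k{\left(o \right)} = \frac{1}{o}$ ($k{\left(o \right)} = \frac{1 + 1}{2 o} = 2 \frac{1}{2 o} = \frac{1}{o}$)
$Z{\left(F,t \right)} = 9$ ($Z{\left(F,t \right)} = \left(-3\right)^{2} = 9$)
$Z{\left(k{\left(-3 \right)},12 \right)} 108 + 114 = 9 \cdot 108 + 114 = 972 + 114 = 1086$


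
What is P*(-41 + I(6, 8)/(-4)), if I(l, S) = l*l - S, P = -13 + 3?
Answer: 480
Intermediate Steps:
P = -10
I(l, S) = l² - S
P*(-41 + I(6, 8)/(-4)) = -10*(-41 + (6² - 1*8)/(-4)) = -10*(-41 + (36 - 8)*(-¼)) = -10*(-41 + 28*(-¼)) = -10*(-41 - 7) = -10*(-48) = 480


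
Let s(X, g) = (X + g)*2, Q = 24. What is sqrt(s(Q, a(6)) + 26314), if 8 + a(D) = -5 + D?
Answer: 2*sqrt(6587) ≈ 162.32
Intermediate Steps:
a(D) = -13 + D (a(D) = -8 + (-5 + D) = -13 + D)
s(X, g) = 2*X + 2*g
sqrt(s(Q, a(6)) + 26314) = sqrt((2*24 + 2*(-13 + 6)) + 26314) = sqrt((48 + 2*(-7)) + 26314) = sqrt((48 - 14) + 26314) = sqrt(34 + 26314) = sqrt(26348) = 2*sqrt(6587)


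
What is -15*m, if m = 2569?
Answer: -38535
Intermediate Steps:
-15*m = -15*2569 = -38535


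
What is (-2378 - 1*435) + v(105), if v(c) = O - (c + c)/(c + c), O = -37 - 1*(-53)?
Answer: -2798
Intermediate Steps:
O = 16 (O = -37 + 53 = 16)
v(c) = 15 (v(c) = 16 - (c + c)/(c + c) = 16 - 2*c/(2*c) = 16 - 2*c*1/(2*c) = 16 - 1*1 = 16 - 1 = 15)
(-2378 - 1*435) + v(105) = (-2378 - 1*435) + 15 = (-2378 - 435) + 15 = -2813 + 15 = -2798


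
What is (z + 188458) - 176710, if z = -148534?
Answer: -136786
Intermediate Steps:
(z + 188458) - 176710 = (-148534 + 188458) - 176710 = 39924 - 176710 = -136786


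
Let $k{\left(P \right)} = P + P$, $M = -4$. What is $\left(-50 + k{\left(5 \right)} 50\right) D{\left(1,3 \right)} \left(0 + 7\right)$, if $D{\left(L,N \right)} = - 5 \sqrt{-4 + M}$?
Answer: $- 31500 i \sqrt{2} \approx - 44548.0 i$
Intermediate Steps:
$D{\left(L,N \right)} = - 10 i \sqrt{2}$ ($D{\left(L,N \right)} = - 5 \sqrt{-4 - 4} = - 5 \sqrt{-8} = - 5 \cdot 2 i \sqrt{2} = - 10 i \sqrt{2}$)
$k{\left(P \right)} = 2 P$
$\left(-50 + k{\left(5 \right)} 50\right) D{\left(1,3 \right)} \left(0 + 7\right) = \left(-50 + 2 \cdot 5 \cdot 50\right) - 10 i \sqrt{2} \left(0 + 7\right) = \left(-50 + 10 \cdot 50\right) - 10 i \sqrt{2} \cdot 7 = \left(-50 + 500\right) \left(- 70 i \sqrt{2}\right) = 450 \left(- 70 i \sqrt{2}\right) = - 31500 i \sqrt{2}$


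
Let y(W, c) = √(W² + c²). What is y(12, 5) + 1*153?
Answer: 166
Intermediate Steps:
y(12, 5) + 1*153 = √(12² + 5²) + 1*153 = √(144 + 25) + 153 = √169 + 153 = 13 + 153 = 166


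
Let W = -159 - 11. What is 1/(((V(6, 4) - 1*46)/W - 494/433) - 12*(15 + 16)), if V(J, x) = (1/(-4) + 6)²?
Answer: -1177760/439380769 ≈ -0.0026805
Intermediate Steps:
W = -170
V(J, x) = 529/16 (V(J, x) = (-¼ + 6)² = (23/4)² = 529/16)
1/(((V(6, 4) - 1*46)/W - 494/433) - 12*(15 + 16)) = 1/(((529/16 - 1*46)/(-170) - 494/433) - 12*(15 + 16)) = 1/(((529/16 - 46)*(-1/170) - 494*1/433) - 12*31) = 1/((-207/16*(-1/170) - 494/433) - 372) = 1/((207/2720 - 494/433) - 372) = 1/(-1254049/1177760 - 372) = 1/(-439380769/1177760) = -1177760/439380769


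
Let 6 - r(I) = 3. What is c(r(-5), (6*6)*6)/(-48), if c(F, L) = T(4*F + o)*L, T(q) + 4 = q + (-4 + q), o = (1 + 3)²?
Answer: -216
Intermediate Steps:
r(I) = 3 (r(I) = 6 - 1*3 = 6 - 3 = 3)
o = 16 (o = 4² = 16)
T(q) = -8 + 2*q (T(q) = -4 + (q + (-4 + q)) = -4 + (-4 + 2*q) = -8 + 2*q)
c(F, L) = L*(24 + 8*F) (c(F, L) = (-8 + 2*(4*F + 16))*L = (-8 + 2*(16 + 4*F))*L = (-8 + (32 + 8*F))*L = (24 + 8*F)*L = L*(24 + 8*F))
c(r(-5), (6*6)*6)/(-48) = (8*((6*6)*6)*(3 + 3))/(-48) = (8*(36*6)*6)*(-1/48) = (8*216*6)*(-1/48) = 10368*(-1/48) = -216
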